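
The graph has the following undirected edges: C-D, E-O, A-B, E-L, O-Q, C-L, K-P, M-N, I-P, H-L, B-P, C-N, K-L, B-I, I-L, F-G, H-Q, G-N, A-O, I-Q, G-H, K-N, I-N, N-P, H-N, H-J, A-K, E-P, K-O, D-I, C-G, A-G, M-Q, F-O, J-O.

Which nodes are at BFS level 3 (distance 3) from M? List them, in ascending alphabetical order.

Level 0: M
Level 1: N, Q
Level 2: C, G, H, I, K, O, P
Level 3: A, B, D, E, F, J, L

A, B, D, E, F, J, L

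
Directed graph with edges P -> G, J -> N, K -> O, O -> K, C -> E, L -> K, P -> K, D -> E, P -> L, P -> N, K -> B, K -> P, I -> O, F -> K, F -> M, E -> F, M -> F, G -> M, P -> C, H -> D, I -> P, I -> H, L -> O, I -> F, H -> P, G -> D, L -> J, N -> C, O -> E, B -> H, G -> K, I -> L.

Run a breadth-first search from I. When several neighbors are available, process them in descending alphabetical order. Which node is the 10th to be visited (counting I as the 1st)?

C

Visit I; enqueue P, O, L, H, F → queue [P, O, L, H, F]
Visit P; enqueue N, K, G, C → queue [O, L, H, F, N, K, G, C]
Visit O; enqueue E → queue [L, H, F, N, K, G, C, E]
Visit L; enqueue J → queue [H, F, N, K, G, C, E, J]
Visit H; enqueue D → queue [F, N, K, G, C, E, J, D]
Visit F; enqueue M → queue [N, K, G, C, E, J, D, M]
Visit N → queue [K, G, C, E, J, D, M]
Visit K; enqueue B → queue [G, C, E, J, D, M, B]
Visit G → queue [C, E, J, D, M, B]
Visit C → queue [E, J, D, M, B]
Visit E → queue [J, D, M, B]
Visit J → queue [D, M, B]
Visit D → queue [M, B]
Visit M → queue [B]
Visit B → queue []

Visit order: I, P, O, L, H, F, N, K, G, C, E, J, D, M, B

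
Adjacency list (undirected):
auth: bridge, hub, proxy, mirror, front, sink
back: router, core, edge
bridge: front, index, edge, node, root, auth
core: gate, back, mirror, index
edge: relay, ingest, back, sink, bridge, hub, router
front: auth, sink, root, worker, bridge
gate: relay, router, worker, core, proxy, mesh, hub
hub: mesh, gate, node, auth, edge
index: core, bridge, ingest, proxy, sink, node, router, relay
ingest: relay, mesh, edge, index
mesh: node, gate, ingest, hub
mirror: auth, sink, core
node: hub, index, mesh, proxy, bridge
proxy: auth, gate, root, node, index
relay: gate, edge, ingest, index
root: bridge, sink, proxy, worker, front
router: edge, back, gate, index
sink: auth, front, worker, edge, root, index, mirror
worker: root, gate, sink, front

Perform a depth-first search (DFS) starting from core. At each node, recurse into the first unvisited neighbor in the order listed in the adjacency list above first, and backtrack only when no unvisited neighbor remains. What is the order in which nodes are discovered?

core gate relay edge ingest mesh node hub auth bridge front sink worker root proxy index router back mirror

Visit core
core → gate
gate → relay
relay → edge
edge → ingest
ingest → mesh
mesh → node
node → hub
hub → auth
auth → bridge
bridge → front
front → sink
sink → worker
worker → root
root → proxy
proxy → index
index → router
router → back
sink → mirror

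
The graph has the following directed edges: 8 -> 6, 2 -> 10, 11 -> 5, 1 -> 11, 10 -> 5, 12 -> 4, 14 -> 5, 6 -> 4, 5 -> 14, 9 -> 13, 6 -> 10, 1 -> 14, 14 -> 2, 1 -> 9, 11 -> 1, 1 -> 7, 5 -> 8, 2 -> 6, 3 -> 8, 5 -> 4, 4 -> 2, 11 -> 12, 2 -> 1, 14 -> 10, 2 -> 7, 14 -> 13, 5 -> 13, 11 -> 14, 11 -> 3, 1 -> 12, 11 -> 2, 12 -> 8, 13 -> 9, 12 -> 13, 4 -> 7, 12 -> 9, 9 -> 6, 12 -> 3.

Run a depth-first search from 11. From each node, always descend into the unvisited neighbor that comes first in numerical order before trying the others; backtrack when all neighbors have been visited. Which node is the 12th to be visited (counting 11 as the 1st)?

14

Visit 11
11 → 1
1 → 7
1 → 9
9 → 6
6 → 4
4 → 2
2 → 10
10 → 5
5 → 8
5 → 13
5 → 14
1 → 12
12 → 3

Visit order: 11, 1, 7, 9, 6, 4, 2, 10, 5, 8, 13, 14, 12, 3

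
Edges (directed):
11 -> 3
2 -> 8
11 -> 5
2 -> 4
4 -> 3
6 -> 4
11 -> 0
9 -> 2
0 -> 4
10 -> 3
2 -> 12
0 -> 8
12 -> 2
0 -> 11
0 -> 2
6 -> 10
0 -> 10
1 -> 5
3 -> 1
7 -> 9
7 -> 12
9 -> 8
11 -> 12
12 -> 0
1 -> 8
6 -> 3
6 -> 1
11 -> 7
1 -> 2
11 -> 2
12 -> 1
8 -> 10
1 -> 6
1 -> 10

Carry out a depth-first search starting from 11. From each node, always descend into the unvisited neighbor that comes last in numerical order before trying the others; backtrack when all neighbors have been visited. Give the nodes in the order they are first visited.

11 12 2 8 10 3 1 6 4 5 0 7 9

Visit 11
11 → 12
12 → 2
2 → 8
8 → 10
10 → 3
3 → 1
1 → 6
6 → 4
1 → 5
12 → 0
11 → 7
7 → 9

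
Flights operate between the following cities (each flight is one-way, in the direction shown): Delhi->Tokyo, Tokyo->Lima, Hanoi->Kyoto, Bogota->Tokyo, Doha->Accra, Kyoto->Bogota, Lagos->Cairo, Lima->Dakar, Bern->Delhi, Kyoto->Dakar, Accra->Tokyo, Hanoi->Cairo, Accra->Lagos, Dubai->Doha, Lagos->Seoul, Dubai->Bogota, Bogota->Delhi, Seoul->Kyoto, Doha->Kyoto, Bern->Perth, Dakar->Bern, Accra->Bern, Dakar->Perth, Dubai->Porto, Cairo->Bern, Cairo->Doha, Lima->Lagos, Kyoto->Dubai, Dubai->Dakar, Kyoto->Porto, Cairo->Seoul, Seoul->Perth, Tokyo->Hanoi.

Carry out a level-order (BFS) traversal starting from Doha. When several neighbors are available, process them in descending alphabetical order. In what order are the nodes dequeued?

Doha Kyoto Accra Porto Dubai Dakar Bogota Tokyo Lagos Bern Perth Delhi Lima Hanoi Seoul Cairo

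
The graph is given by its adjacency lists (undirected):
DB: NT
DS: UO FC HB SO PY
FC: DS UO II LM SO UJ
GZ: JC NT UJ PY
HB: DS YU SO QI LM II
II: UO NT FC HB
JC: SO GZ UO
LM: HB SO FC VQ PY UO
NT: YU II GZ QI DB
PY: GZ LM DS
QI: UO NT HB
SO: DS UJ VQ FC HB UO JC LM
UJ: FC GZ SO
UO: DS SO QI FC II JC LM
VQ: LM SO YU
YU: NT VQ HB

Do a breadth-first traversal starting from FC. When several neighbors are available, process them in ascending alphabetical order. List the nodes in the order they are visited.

Visit FC; enqueue DS, II, LM, SO, UJ, UO → queue [DS, II, LM, SO, UJ, UO]
Visit DS; enqueue HB, PY → queue [II, LM, SO, UJ, UO, HB, PY]
Visit II; enqueue NT → queue [LM, SO, UJ, UO, HB, PY, NT]
Visit LM; enqueue VQ → queue [SO, UJ, UO, HB, PY, NT, VQ]
Visit SO; enqueue JC → queue [UJ, UO, HB, PY, NT, VQ, JC]
Visit UJ; enqueue GZ → queue [UO, HB, PY, NT, VQ, JC, GZ]
Visit UO; enqueue QI → queue [HB, PY, NT, VQ, JC, GZ, QI]
Visit HB; enqueue YU → queue [PY, NT, VQ, JC, GZ, QI, YU]
Visit PY → queue [NT, VQ, JC, GZ, QI, YU]
Visit NT; enqueue DB → queue [VQ, JC, GZ, QI, YU, DB]
Visit VQ → queue [JC, GZ, QI, YU, DB]
Visit JC → queue [GZ, QI, YU, DB]
Visit GZ → queue [QI, YU, DB]
Visit QI → queue [YU, DB]
Visit YU → queue [DB]
Visit DB → queue []

FC, DS, II, LM, SO, UJ, UO, HB, PY, NT, VQ, JC, GZ, QI, YU, DB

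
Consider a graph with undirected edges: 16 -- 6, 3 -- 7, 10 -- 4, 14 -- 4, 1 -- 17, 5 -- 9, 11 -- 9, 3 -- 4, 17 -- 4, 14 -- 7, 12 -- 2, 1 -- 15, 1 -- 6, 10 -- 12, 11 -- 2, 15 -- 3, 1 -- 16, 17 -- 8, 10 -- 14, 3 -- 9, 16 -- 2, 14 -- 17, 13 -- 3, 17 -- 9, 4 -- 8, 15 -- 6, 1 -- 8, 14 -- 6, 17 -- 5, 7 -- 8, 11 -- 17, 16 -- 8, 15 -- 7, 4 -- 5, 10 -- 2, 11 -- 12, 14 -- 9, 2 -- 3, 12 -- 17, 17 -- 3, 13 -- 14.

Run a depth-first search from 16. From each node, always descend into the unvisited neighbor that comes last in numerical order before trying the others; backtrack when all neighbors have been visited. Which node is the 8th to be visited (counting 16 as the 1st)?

7

Visit 16
16 → 8
8 → 17
17 → 14
14 → 13
13 → 3
3 → 15
15 → 7
15 → 6
6 → 1
3 → 9
9 → 11
11 → 12
12 → 10
10 → 4
4 → 5
10 → 2

Visit order: 16, 8, 17, 14, 13, 3, 15, 7, 6, 1, 9, 11, 12, 10, 4, 5, 2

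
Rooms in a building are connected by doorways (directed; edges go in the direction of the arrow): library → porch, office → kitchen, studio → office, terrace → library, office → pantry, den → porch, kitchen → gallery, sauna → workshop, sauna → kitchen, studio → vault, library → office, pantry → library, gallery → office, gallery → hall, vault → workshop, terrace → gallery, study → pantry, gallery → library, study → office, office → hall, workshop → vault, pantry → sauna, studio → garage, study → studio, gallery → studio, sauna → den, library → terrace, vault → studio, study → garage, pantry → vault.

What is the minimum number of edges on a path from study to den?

3

Level 0: study
Level 1: garage, office, pantry, studio
Level 2: hall, kitchen, library, sauna, vault
Level 3: den, gallery, porch, terrace, workshop
den first appears at level 3.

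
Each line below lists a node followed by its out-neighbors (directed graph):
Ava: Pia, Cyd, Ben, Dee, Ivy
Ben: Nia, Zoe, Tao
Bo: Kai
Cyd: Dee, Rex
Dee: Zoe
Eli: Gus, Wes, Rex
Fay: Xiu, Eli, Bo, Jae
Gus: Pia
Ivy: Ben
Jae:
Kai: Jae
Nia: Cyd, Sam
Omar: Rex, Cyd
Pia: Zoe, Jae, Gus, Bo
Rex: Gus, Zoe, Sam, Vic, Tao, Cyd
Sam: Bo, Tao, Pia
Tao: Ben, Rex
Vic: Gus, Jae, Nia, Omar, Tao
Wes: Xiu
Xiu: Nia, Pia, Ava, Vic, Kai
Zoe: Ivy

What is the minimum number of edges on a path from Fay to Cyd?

Level 0: Fay
Level 1: Bo, Eli, Jae, Xiu
Level 2: Ava, Gus, Kai, Nia, Pia, Rex, Vic, Wes
Level 3: Ben, Cyd, Dee, Ivy, Omar, Sam, Tao, Zoe
Cyd first appears at level 3.

3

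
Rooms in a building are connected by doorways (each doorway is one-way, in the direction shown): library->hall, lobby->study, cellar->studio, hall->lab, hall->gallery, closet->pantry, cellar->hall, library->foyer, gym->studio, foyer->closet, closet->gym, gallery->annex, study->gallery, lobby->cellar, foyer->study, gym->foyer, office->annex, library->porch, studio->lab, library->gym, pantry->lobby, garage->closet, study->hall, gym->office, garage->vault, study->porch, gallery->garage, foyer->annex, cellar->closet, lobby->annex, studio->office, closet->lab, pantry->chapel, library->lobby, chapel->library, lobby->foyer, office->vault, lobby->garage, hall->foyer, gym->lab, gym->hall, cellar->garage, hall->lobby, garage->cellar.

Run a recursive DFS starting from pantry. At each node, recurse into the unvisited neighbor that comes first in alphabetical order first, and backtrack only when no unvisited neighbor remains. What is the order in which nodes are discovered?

Visit pantry
pantry → chapel
chapel → library
library → foyer
foyer → annex
foyer → closet
closet → gym
gym → hall
hall → gallery
gallery → garage
garage → cellar
cellar → studio
studio → lab
studio → office
office → vault
hall → lobby
lobby → study
study → porch

pantry → chapel → library → foyer → annex → closet → gym → hall → gallery → garage → cellar → studio → lab → office → vault → lobby → study → porch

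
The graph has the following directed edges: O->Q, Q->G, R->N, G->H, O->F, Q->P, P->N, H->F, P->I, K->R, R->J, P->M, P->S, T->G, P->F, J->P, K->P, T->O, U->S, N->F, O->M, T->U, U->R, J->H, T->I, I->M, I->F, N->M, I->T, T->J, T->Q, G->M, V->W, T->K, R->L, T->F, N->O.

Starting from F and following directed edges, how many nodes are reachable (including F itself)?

1

BFS from F visits: F
Reachable nodes: 1 of 18 total.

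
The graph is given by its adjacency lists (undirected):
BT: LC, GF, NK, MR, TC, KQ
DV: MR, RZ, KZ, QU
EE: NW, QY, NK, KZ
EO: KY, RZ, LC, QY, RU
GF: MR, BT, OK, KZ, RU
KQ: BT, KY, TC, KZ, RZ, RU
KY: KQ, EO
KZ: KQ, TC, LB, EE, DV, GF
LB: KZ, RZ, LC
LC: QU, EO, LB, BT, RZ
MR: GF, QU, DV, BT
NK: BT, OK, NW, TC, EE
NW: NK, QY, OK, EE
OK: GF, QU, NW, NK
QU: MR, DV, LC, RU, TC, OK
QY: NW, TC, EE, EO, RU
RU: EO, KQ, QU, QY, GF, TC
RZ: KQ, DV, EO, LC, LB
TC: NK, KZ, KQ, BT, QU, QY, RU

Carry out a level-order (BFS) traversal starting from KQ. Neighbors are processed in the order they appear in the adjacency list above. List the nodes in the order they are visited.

KQ BT KY TC KZ RZ RU LC GF NK MR EO QU QY LB EE DV OK NW

Visit KQ; enqueue BT, KY, TC, KZ, RZ, RU → queue [BT, KY, TC, KZ, RZ, RU]
Visit BT; enqueue LC, GF, NK, MR → queue [KY, TC, KZ, RZ, RU, LC, GF, NK, MR]
Visit KY; enqueue EO → queue [TC, KZ, RZ, RU, LC, GF, NK, MR, EO]
Visit TC; enqueue QU, QY → queue [KZ, RZ, RU, LC, GF, NK, MR, EO, QU, QY]
Visit KZ; enqueue LB, EE, DV → queue [RZ, RU, LC, GF, NK, MR, EO, QU, QY, LB, EE, DV]
Visit RZ → queue [RU, LC, GF, NK, MR, EO, QU, QY, LB, EE, DV]
Visit RU → queue [LC, GF, NK, MR, EO, QU, QY, LB, EE, DV]
Visit LC → queue [GF, NK, MR, EO, QU, QY, LB, EE, DV]
Visit GF; enqueue OK → queue [NK, MR, EO, QU, QY, LB, EE, DV, OK]
Visit NK; enqueue NW → queue [MR, EO, QU, QY, LB, EE, DV, OK, NW]
Visit MR → queue [EO, QU, QY, LB, EE, DV, OK, NW]
Visit EO → queue [QU, QY, LB, EE, DV, OK, NW]
Visit QU → queue [QY, LB, EE, DV, OK, NW]
Visit QY → queue [LB, EE, DV, OK, NW]
Visit LB → queue [EE, DV, OK, NW]
Visit EE → queue [DV, OK, NW]
Visit DV → queue [OK, NW]
Visit OK → queue [NW]
Visit NW → queue []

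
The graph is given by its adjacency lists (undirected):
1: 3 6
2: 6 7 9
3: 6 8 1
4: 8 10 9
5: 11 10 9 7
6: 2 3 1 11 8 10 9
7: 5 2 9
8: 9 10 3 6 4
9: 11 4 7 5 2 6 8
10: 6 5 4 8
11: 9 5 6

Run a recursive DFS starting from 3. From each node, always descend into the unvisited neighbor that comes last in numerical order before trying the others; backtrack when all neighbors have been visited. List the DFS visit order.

3 -> 8 -> 10 -> 6 -> 11 -> 9 -> 7 -> 5 -> 2 -> 4 -> 1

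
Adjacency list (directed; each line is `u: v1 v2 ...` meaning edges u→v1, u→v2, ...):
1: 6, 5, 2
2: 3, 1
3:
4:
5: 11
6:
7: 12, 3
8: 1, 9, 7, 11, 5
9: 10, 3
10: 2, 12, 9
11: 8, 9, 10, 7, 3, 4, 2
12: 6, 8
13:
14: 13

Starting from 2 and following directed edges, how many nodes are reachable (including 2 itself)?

BFS from 2 visits: 2, 3, 1, 6, 5, 11, 10, 9, 8, 7, 4, 12
Reachable nodes: 12 of 14 total.

12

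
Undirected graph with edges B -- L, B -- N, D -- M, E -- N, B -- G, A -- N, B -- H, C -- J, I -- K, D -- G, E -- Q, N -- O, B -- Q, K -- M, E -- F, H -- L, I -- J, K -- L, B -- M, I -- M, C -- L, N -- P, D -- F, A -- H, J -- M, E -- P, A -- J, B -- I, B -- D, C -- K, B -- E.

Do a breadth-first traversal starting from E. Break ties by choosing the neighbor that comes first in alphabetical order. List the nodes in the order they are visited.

E B F N P Q D G H I L M A O J K C

Visit E; enqueue B, F, N, P, Q → queue [B, F, N, P, Q]
Visit B; enqueue D, G, H, I, L, M → queue [F, N, P, Q, D, G, H, I, L, M]
Visit F → queue [N, P, Q, D, G, H, I, L, M]
Visit N; enqueue A, O → queue [P, Q, D, G, H, I, L, M, A, O]
Visit P → queue [Q, D, G, H, I, L, M, A, O]
Visit Q → queue [D, G, H, I, L, M, A, O]
Visit D → queue [G, H, I, L, M, A, O]
Visit G → queue [H, I, L, M, A, O]
Visit H → queue [I, L, M, A, O]
Visit I; enqueue J, K → queue [L, M, A, O, J, K]
Visit L; enqueue C → queue [M, A, O, J, K, C]
Visit M → queue [A, O, J, K, C]
Visit A → queue [O, J, K, C]
Visit O → queue [J, K, C]
Visit J → queue [K, C]
Visit K → queue [C]
Visit C → queue []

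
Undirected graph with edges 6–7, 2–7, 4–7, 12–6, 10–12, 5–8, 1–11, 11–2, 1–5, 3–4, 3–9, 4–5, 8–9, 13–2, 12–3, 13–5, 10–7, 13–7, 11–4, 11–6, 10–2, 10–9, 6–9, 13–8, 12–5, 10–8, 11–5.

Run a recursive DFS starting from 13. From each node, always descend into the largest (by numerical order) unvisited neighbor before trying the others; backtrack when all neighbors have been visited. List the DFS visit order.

13 -> 8 -> 10 -> 12 -> 6 -> 11 -> 5 -> 4 -> 7 -> 2 -> 3 -> 9 -> 1

Visit 13
13 → 8
8 → 10
10 → 12
12 → 6
6 → 11
11 → 5
5 → 4
4 → 7
7 → 2
4 → 3
3 → 9
5 → 1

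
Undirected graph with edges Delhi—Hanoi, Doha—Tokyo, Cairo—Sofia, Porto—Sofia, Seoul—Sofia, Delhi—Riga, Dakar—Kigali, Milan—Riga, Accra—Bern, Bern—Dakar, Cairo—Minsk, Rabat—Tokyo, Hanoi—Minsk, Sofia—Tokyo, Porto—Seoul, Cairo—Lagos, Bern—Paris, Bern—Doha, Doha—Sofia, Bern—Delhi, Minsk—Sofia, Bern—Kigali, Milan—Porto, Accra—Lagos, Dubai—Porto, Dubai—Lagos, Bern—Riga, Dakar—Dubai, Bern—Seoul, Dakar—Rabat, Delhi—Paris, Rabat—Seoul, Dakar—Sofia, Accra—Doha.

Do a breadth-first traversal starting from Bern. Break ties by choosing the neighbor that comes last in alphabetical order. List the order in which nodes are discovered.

Visit Bern; enqueue Seoul, Riga, Paris, Kigali, Doha, Delhi, Dakar, Accra → queue [Seoul, Riga, Paris, Kigali, Doha, Delhi, Dakar, Accra]
Visit Seoul; enqueue Sofia, Rabat, Porto → queue [Riga, Paris, Kigali, Doha, Delhi, Dakar, Accra, Sofia, Rabat, Porto]
Visit Riga; enqueue Milan → queue [Paris, Kigali, Doha, Delhi, Dakar, Accra, Sofia, Rabat, Porto, Milan]
Visit Paris → queue [Kigali, Doha, Delhi, Dakar, Accra, Sofia, Rabat, Porto, Milan]
Visit Kigali → queue [Doha, Delhi, Dakar, Accra, Sofia, Rabat, Porto, Milan]
Visit Doha; enqueue Tokyo → queue [Delhi, Dakar, Accra, Sofia, Rabat, Porto, Milan, Tokyo]
Visit Delhi; enqueue Hanoi → queue [Dakar, Accra, Sofia, Rabat, Porto, Milan, Tokyo, Hanoi]
Visit Dakar; enqueue Dubai → queue [Accra, Sofia, Rabat, Porto, Milan, Tokyo, Hanoi, Dubai]
Visit Accra; enqueue Lagos → queue [Sofia, Rabat, Porto, Milan, Tokyo, Hanoi, Dubai, Lagos]
Visit Sofia; enqueue Minsk, Cairo → queue [Rabat, Porto, Milan, Tokyo, Hanoi, Dubai, Lagos, Minsk, Cairo]
Visit Rabat → queue [Porto, Milan, Tokyo, Hanoi, Dubai, Lagos, Minsk, Cairo]
Visit Porto → queue [Milan, Tokyo, Hanoi, Dubai, Lagos, Minsk, Cairo]
Visit Milan → queue [Tokyo, Hanoi, Dubai, Lagos, Minsk, Cairo]
Visit Tokyo → queue [Hanoi, Dubai, Lagos, Minsk, Cairo]
Visit Hanoi → queue [Dubai, Lagos, Minsk, Cairo]
Visit Dubai → queue [Lagos, Minsk, Cairo]
Visit Lagos → queue [Minsk, Cairo]
Visit Minsk → queue [Cairo]
Visit Cairo → queue []

Bern → Seoul → Riga → Paris → Kigali → Doha → Delhi → Dakar → Accra → Sofia → Rabat → Porto → Milan → Tokyo → Hanoi → Dubai → Lagos → Minsk → Cairo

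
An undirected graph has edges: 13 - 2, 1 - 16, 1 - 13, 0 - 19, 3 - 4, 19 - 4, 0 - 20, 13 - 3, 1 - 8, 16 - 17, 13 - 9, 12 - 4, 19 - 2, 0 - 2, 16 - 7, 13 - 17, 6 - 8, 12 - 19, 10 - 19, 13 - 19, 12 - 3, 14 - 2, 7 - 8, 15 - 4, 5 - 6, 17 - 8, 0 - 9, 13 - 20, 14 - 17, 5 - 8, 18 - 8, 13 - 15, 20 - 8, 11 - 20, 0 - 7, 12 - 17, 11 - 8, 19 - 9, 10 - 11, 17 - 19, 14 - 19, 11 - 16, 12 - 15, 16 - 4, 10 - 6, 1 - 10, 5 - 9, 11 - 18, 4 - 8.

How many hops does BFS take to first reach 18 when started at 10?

2

Level 0: 10
Level 1: 1, 6, 11, 19
Level 2: 0, 2, 4, 5, 8, 9, 12, 13, 14, 16, 17, 18, 20
Level 3: 3, 7, 15
18 first appears at level 2.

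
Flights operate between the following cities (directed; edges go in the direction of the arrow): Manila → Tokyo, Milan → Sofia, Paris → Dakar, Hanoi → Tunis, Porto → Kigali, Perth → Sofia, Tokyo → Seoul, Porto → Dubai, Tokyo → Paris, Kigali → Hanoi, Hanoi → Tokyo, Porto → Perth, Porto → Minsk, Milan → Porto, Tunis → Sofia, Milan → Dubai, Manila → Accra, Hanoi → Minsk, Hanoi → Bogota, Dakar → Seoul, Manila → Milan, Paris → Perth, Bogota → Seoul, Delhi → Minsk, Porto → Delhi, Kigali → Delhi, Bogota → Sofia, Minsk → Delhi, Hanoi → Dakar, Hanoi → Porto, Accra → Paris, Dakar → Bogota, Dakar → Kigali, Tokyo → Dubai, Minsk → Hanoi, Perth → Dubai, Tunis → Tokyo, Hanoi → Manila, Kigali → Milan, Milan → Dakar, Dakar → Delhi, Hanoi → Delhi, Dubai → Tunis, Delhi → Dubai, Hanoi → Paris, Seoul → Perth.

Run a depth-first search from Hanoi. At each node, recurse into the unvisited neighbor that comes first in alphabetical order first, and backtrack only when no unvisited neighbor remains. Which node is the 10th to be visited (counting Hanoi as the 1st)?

Visit Hanoi
Hanoi → Bogota
Bogota → Seoul
Seoul → Perth
Perth → Dubai
Dubai → Tunis
Tunis → Sofia
Tunis → Tokyo
Tokyo → Paris
Paris → Dakar
Dakar → Delhi
Delhi → Minsk
Dakar → Kigali
Kigali → Milan
Milan → Porto
Hanoi → Manila
Manila → Accra

Visit order: Hanoi, Bogota, Seoul, Perth, Dubai, Tunis, Sofia, Tokyo, Paris, Dakar, Delhi, Minsk, Kigali, Milan, Porto, Manila, Accra

Dakar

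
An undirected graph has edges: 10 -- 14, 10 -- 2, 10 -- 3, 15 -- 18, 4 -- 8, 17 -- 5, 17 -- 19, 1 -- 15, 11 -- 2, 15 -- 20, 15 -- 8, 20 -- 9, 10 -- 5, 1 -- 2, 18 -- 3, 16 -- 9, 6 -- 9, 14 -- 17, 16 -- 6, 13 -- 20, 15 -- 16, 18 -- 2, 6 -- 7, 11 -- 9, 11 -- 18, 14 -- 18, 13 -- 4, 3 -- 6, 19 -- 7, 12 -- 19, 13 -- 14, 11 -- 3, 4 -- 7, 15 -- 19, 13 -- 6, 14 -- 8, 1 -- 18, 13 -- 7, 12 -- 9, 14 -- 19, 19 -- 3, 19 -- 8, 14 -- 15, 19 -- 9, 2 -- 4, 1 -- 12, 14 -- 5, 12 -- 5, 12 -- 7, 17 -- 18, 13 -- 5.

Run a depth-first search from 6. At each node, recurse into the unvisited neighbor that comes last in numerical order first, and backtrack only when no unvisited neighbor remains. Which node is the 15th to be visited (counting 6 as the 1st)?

8

Visit 6
6 → 16
16 → 15
15 → 20
20 → 13
13 → 14
14 → 19
19 → 17
17 → 18
18 → 11
11 → 9
9 → 12
12 → 7
7 → 4
4 → 8
4 → 2
2 → 10
10 → 5
10 → 3
2 → 1

Visit order: 6, 16, 15, 20, 13, 14, 19, 17, 18, 11, 9, 12, 7, 4, 8, 2, 10, 5, 3, 1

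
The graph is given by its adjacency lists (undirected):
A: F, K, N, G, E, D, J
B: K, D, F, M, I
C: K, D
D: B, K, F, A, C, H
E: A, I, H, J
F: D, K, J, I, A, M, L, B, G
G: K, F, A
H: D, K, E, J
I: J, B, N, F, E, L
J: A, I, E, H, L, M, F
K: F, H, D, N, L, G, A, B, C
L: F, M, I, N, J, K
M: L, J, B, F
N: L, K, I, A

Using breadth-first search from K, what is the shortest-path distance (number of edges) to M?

Level 0: K
Level 1: A, B, C, D, F, G, H, L, N
Level 2: E, I, J, M
M first appears at level 2.

2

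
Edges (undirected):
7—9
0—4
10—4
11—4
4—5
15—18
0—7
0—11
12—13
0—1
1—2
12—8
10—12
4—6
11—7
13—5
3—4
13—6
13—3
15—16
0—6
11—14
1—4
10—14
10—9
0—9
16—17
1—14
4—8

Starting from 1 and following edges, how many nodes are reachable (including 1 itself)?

BFS from 1 visits: 1, 0, 2, 4, 14, 6, 7, 9, 11, 3, 5, 8, 10, 13, 12
Reachable nodes: 15 of 19 total.

15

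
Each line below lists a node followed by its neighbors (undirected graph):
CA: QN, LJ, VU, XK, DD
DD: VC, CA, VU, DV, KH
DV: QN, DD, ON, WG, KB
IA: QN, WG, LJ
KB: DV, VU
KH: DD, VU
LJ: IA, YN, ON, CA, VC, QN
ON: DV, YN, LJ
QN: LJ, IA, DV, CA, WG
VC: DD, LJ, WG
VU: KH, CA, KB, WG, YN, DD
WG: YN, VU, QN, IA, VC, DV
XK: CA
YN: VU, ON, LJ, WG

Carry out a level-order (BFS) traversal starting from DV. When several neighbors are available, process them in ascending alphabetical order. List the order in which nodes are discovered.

DV, DD, KB, ON, QN, WG, CA, KH, VC, VU, LJ, YN, IA, XK

Visit DV; enqueue DD, KB, ON, QN, WG → queue [DD, KB, ON, QN, WG]
Visit DD; enqueue CA, KH, VC, VU → queue [KB, ON, QN, WG, CA, KH, VC, VU]
Visit KB → queue [ON, QN, WG, CA, KH, VC, VU]
Visit ON; enqueue LJ, YN → queue [QN, WG, CA, KH, VC, VU, LJ, YN]
Visit QN; enqueue IA → queue [WG, CA, KH, VC, VU, LJ, YN, IA]
Visit WG → queue [CA, KH, VC, VU, LJ, YN, IA]
Visit CA; enqueue XK → queue [KH, VC, VU, LJ, YN, IA, XK]
Visit KH → queue [VC, VU, LJ, YN, IA, XK]
Visit VC → queue [VU, LJ, YN, IA, XK]
Visit VU → queue [LJ, YN, IA, XK]
Visit LJ → queue [YN, IA, XK]
Visit YN → queue [IA, XK]
Visit IA → queue [XK]
Visit XK → queue []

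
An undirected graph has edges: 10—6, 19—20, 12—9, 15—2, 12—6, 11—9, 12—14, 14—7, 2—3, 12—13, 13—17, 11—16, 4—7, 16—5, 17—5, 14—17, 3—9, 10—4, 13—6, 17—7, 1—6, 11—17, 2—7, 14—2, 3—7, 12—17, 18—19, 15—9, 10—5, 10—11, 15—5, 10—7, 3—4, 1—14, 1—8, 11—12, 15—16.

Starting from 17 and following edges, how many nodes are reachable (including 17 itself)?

BFS from 17 visits: 17, 14, 13, 12, 11, 7, 5, 2, 1, 6, 9, 16, 10, 4, 3, 15, 8
Reachable nodes: 17 of 20 total.

17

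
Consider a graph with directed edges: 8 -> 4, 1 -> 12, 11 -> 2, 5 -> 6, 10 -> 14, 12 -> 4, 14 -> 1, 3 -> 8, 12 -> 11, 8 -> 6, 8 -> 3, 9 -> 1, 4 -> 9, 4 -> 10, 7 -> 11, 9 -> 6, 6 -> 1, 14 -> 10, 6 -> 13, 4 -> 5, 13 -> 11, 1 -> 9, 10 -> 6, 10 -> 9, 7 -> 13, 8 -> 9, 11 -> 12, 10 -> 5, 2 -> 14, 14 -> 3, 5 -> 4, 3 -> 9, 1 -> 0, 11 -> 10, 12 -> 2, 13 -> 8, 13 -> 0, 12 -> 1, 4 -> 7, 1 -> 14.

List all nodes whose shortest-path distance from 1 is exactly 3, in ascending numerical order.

Level 0: 1
Level 1: 0, 9, 12, 14
Level 2: 2, 3, 4, 6, 10, 11
Level 3: 5, 7, 8, 13

5, 7, 8, 13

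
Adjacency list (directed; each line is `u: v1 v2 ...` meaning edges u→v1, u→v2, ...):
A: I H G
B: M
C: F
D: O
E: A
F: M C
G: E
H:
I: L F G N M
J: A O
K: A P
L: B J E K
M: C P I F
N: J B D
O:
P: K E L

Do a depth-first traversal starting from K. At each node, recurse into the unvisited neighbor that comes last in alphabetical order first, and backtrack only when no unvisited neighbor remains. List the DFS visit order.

Visit K
K → P
P → L
L → J
J → O
J → A
A → I
I → N
N → D
N → B
B → M
M → F
F → C
I → G
G → E
A → H

K, P, L, J, O, A, I, N, D, B, M, F, C, G, E, H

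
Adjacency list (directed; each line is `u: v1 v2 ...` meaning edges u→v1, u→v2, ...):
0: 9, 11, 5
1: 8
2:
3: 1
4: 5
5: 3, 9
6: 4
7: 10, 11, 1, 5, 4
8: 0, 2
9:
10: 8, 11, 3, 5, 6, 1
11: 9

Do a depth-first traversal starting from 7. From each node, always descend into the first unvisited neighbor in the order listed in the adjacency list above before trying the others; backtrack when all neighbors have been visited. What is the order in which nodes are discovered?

Visit 7
7 → 10
10 → 8
8 → 0
0 → 9
0 → 11
0 → 5
5 → 3
3 → 1
8 → 2
10 → 6
6 → 4

7 10 8 0 9 11 5 3 1 2 6 4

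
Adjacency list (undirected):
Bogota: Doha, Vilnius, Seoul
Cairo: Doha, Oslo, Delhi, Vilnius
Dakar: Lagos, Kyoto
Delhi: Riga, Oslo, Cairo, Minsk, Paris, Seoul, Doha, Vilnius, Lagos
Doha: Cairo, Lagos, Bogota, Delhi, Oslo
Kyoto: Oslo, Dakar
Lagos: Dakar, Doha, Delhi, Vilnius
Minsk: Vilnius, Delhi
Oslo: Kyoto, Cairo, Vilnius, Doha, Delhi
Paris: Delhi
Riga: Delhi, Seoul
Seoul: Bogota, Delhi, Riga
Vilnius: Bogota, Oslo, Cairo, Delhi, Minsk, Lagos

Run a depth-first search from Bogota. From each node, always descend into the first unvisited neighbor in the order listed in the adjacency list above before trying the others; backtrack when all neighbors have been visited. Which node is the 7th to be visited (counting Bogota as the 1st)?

Visit Bogota
Bogota → Doha
Doha → Cairo
Cairo → Oslo
Oslo → Kyoto
Kyoto → Dakar
Dakar → Lagos
Lagos → Delhi
Delhi → Riga
Riga → Seoul
Delhi → Minsk
Minsk → Vilnius
Delhi → Paris

Visit order: Bogota, Doha, Cairo, Oslo, Kyoto, Dakar, Lagos, Delhi, Riga, Seoul, Minsk, Vilnius, Paris

Lagos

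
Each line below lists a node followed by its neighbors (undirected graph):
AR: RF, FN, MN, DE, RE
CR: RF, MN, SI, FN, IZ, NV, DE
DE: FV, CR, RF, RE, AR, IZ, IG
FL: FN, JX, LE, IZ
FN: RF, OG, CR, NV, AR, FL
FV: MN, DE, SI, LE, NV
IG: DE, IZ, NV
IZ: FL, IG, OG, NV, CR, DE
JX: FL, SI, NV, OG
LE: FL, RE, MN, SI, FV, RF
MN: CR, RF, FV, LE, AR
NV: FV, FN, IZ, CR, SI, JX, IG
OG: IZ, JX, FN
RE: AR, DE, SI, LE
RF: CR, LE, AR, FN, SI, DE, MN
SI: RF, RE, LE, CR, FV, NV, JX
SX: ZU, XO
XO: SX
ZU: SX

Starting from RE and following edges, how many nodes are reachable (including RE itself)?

BFS from RE visits: RE, AR, DE, LE, SI, FN, MN, RF, CR, FV, IG, IZ, FL, JX, NV, OG
Reachable nodes: 16 of 19 total.

16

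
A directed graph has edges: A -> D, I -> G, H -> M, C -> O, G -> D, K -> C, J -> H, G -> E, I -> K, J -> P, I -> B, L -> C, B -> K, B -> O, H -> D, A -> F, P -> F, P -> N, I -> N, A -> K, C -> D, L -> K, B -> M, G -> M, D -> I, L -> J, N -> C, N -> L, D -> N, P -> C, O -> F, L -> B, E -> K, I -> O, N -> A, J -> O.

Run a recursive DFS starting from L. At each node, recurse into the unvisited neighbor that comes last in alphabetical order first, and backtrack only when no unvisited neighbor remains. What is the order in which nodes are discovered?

L, K, C, O, F, D, N, A, I, G, M, E, B, J, P, H

Visit L
L → K
K → C
C → O
O → F
C → D
D → N
N → A
D → I
I → G
G → M
G → E
I → B
L → J
J → P
J → H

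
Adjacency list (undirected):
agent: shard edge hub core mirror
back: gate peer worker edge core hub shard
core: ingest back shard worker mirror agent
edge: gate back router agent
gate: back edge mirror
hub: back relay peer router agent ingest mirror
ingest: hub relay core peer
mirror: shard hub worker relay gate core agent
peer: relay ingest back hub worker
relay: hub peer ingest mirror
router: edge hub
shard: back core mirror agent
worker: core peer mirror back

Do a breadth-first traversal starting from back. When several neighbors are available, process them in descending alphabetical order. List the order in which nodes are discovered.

back worker shard peer hub gate edge core mirror agent relay ingest router

Visit back; enqueue worker, shard, peer, hub, gate, edge, core → queue [worker, shard, peer, hub, gate, edge, core]
Visit worker; enqueue mirror → queue [shard, peer, hub, gate, edge, core, mirror]
Visit shard; enqueue agent → queue [peer, hub, gate, edge, core, mirror, agent]
Visit peer; enqueue relay, ingest → queue [hub, gate, edge, core, mirror, agent, relay, ingest]
Visit hub; enqueue router → queue [gate, edge, core, mirror, agent, relay, ingest, router]
Visit gate → queue [edge, core, mirror, agent, relay, ingest, router]
Visit edge → queue [core, mirror, agent, relay, ingest, router]
Visit core → queue [mirror, agent, relay, ingest, router]
Visit mirror → queue [agent, relay, ingest, router]
Visit agent → queue [relay, ingest, router]
Visit relay → queue [ingest, router]
Visit ingest → queue [router]
Visit router → queue []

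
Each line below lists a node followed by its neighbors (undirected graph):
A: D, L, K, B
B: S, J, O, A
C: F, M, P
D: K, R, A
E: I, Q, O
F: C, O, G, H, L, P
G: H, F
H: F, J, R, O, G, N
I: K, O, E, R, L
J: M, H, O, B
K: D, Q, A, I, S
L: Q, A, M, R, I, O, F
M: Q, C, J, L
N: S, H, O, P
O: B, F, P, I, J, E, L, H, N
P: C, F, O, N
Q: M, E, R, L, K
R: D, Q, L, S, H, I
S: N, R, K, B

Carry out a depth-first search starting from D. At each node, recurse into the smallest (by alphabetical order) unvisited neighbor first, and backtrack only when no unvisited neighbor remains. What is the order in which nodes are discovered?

Visit D
D → A
A → B
B → J
J → H
H → F
F → C
C → M
M → L
L → I
I → E
E → O
O → N
N → P
N → S
S → K
K → Q
Q → R
F → G

D, A, B, J, H, F, C, M, L, I, E, O, N, P, S, K, Q, R, G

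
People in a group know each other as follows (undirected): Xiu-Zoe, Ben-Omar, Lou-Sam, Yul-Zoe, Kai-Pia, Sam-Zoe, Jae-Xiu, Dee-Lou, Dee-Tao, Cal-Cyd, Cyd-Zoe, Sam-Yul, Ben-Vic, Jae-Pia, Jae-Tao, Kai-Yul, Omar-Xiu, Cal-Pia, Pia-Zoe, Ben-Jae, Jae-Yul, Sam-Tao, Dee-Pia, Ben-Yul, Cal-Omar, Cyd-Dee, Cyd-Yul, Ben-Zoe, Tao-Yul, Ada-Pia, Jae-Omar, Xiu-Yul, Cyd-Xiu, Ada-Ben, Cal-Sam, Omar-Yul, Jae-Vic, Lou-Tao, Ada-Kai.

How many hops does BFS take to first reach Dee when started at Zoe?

2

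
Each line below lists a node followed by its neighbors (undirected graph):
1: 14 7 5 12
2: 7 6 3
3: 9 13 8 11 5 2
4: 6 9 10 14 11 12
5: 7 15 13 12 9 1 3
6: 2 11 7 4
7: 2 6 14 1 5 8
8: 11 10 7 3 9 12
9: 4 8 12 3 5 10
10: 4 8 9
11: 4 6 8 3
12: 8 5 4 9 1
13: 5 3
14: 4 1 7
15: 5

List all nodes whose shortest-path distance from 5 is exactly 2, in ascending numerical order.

Level 0: 5
Level 1: 1, 3, 7, 9, 12, 13, 15
Level 2: 2, 4, 6, 8, 10, 11, 14

2, 4, 6, 8, 10, 11, 14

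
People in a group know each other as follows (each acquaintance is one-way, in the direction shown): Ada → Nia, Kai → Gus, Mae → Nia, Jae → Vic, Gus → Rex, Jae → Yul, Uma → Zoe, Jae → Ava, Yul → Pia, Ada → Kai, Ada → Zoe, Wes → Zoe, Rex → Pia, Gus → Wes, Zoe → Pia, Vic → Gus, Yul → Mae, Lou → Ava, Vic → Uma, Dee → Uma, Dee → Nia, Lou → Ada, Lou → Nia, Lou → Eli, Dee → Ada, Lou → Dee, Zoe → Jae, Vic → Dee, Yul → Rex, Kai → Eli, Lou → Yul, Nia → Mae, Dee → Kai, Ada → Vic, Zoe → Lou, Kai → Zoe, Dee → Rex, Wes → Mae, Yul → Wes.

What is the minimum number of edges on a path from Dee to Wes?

Level 0: Dee
Level 1: Ada, Kai, Nia, Rex, Uma
Level 2: Eli, Gus, Mae, Pia, Vic, Zoe
Level 3: Jae, Lou, Wes
Level 4: Ava, Yul
Wes first appears at level 3.

3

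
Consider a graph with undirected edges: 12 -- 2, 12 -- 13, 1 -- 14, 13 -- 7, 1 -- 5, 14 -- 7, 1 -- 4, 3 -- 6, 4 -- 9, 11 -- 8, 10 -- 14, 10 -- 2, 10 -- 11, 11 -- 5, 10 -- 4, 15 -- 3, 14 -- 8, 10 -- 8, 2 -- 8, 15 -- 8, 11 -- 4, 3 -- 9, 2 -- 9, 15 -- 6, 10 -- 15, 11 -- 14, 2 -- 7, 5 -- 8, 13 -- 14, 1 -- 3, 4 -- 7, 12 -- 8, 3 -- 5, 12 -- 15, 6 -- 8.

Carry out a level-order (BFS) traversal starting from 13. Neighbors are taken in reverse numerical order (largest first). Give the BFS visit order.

Visit 13; enqueue 14, 12, 7 → queue [14, 12, 7]
Visit 14; enqueue 11, 10, 8, 1 → queue [12, 7, 11, 10, 8, 1]
Visit 12; enqueue 15, 2 → queue [7, 11, 10, 8, 1, 15, 2]
Visit 7; enqueue 4 → queue [11, 10, 8, 1, 15, 2, 4]
Visit 11; enqueue 5 → queue [10, 8, 1, 15, 2, 4, 5]
Visit 10 → queue [8, 1, 15, 2, 4, 5]
Visit 8; enqueue 6 → queue [1, 15, 2, 4, 5, 6]
Visit 1; enqueue 3 → queue [15, 2, 4, 5, 6, 3]
Visit 15 → queue [2, 4, 5, 6, 3]
Visit 2; enqueue 9 → queue [4, 5, 6, 3, 9]
Visit 4 → queue [5, 6, 3, 9]
Visit 5 → queue [6, 3, 9]
Visit 6 → queue [3, 9]
Visit 3 → queue [9]
Visit 9 → queue []

13, 14, 12, 7, 11, 10, 8, 1, 15, 2, 4, 5, 6, 3, 9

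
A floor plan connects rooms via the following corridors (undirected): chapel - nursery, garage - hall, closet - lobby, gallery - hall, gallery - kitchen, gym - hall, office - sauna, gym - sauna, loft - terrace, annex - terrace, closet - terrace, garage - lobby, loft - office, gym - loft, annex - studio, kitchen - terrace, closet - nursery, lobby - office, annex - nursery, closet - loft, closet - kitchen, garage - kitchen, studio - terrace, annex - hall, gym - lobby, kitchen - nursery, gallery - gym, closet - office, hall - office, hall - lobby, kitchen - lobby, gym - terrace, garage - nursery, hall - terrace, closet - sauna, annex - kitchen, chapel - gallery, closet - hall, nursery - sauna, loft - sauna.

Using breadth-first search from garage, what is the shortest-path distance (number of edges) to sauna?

Level 0: garage
Level 1: hall, kitchen, lobby, nursery
Level 2: annex, chapel, closet, gallery, gym, office, sauna, terrace
Level 3: loft, studio
sauna first appears at level 2.

2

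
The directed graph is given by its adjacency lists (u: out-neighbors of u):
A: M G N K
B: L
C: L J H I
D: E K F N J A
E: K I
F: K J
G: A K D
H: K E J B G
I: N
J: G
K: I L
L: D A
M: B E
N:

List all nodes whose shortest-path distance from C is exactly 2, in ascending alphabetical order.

A, B, D, E, G, K, N

Level 0: C
Level 1: H, I, J, L
Level 2: A, B, D, E, G, K, N
Level 3: F, M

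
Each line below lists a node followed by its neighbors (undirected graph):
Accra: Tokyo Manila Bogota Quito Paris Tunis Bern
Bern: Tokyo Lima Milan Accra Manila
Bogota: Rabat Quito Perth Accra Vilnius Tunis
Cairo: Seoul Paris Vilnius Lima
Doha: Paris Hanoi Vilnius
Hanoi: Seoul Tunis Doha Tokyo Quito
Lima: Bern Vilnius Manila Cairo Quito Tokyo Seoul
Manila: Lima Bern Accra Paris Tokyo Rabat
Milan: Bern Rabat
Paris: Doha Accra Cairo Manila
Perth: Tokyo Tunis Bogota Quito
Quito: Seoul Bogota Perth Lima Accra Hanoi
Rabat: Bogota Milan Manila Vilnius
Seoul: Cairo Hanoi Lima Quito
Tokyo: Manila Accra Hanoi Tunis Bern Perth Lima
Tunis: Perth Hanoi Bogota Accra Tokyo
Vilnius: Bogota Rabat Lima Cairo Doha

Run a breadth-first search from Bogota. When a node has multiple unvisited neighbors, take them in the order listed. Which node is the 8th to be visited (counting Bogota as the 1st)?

Milan

Visit Bogota; enqueue Rabat, Quito, Perth, Accra, Vilnius, Tunis → queue [Rabat, Quito, Perth, Accra, Vilnius, Tunis]
Visit Rabat; enqueue Milan, Manila → queue [Quito, Perth, Accra, Vilnius, Tunis, Milan, Manila]
Visit Quito; enqueue Seoul, Lima, Hanoi → queue [Perth, Accra, Vilnius, Tunis, Milan, Manila, Seoul, Lima, Hanoi]
Visit Perth; enqueue Tokyo → queue [Accra, Vilnius, Tunis, Milan, Manila, Seoul, Lima, Hanoi, Tokyo]
Visit Accra; enqueue Paris, Bern → queue [Vilnius, Tunis, Milan, Manila, Seoul, Lima, Hanoi, Tokyo, Paris, Bern]
Visit Vilnius; enqueue Cairo, Doha → queue [Tunis, Milan, Manila, Seoul, Lima, Hanoi, Tokyo, Paris, Bern, Cairo, Doha]
Visit Tunis → queue [Milan, Manila, Seoul, Lima, Hanoi, Tokyo, Paris, Bern, Cairo, Doha]
Visit Milan → queue [Manila, Seoul, Lima, Hanoi, Tokyo, Paris, Bern, Cairo, Doha]
Visit Manila → queue [Seoul, Lima, Hanoi, Tokyo, Paris, Bern, Cairo, Doha]
Visit Seoul → queue [Lima, Hanoi, Tokyo, Paris, Bern, Cairo, Doha]
Visit Lima → queue [Hanoi, Tokyo, Paris, Bern, Cairo, Doha]
Visit Hanoi → queue [Tokyo, Paris, Bern, Cairo, Doha]
Visit Tokyo → queue [Paris, Bern, Cairo, Doha]
Visit Paris → queue [Bern, Cairo, Doha]
Visit Bern → queue [Cairo, Doha]
Visit Cairo → queue [Doha]
Visit Doha → queue []

Visit order: Bogota, Rabat, Quito, Perth, Accra, Vilnius, Tunis, Milan, Manila, Seoul, Lima, Hanoi, Tokyo, Paris, Bern, Cairo, Doha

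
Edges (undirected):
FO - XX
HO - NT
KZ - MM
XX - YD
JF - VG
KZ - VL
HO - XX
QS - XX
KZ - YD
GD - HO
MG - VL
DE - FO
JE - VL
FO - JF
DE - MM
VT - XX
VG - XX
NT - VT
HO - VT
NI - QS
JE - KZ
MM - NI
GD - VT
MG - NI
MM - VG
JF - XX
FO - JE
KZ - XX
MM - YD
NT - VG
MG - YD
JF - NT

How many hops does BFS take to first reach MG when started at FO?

3

Level 0: FO
Level 1: DE, JE, JF, XX
Level 2: HO, KZ, MM, NT, QS, VG, VL, VT, YD
Level 3: GD, MG, NI
MG first appears at level 3.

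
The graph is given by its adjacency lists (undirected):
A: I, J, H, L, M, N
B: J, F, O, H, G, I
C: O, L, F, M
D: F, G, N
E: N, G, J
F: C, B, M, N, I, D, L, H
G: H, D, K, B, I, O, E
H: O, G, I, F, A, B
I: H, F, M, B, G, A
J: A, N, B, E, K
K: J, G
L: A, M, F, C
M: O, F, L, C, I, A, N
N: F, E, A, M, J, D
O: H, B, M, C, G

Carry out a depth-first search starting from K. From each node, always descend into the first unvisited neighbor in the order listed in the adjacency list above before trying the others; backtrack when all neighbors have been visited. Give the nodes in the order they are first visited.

K → J → A → I → H → O → B → F → C → L → M → N → E → G → D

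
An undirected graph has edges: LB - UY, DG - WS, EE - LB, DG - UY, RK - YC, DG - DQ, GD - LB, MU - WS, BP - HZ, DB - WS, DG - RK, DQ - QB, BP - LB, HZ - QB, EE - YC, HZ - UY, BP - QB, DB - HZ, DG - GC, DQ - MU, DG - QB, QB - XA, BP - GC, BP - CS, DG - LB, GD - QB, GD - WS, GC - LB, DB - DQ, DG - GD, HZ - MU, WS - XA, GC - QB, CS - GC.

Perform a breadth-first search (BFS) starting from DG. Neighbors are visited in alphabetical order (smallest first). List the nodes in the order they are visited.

DG → DQ → GC → GD → LB → QB → RK → UY → WS → DB → MU → BP → CS → EE → HZ → XA → YC

Visit DG; enqueue DQ, GC, GD, LB, QB, RK, UY, WS → queue [DQ, GC, GD, LB, QB, RK, UY, WS]
Visit DQ; enqueue DB, MU → queue [GC, GD, LB, QB, RK, UY, WS, DB, MU]
Visit GC; enqueue BP, CS → queue [GD, LB, QB, RK, UY, WS, DB, MU, BP, CS]
Visit GD → queue [LB, QB, RK, UY, WS, DB, MU, BP, CS]
Visit LB; enqueue EE → queue [QB, RK, UY, WS, DB, MU, BP, CS, EE]
Visit QB; enqueue HZ, XA → queue [RK, UY, WS, DB, MU, BP, CS, EE, HZ, XA]
Visit RK; enqueue YC → queue [UY, WS, DB, MU, BP, CS, EE, HZ, XA, YC]
Visit UY → queue [WS, DB, MU, BP, CS, EE, HZ, XA, YC]
Visit WS → queue [DB, MU, BP, CS, EE, HZ, XA, YC]
Visit DB → queue [MU, BP, CS, EE, HZ, XA, YC]
Visit MU → queue [BP, CS, EE, HZ, XA, YC]
Visit BP → queue [CS, EE, HZ, XA, YC]
Visit CS → queue [EE, HZ, XA, YC]
Visit EE → queue [HZ, XA, YC]
Visit HZ → queue [XA, YC]
Visit XA → queue [YC]
Visit YC → queue []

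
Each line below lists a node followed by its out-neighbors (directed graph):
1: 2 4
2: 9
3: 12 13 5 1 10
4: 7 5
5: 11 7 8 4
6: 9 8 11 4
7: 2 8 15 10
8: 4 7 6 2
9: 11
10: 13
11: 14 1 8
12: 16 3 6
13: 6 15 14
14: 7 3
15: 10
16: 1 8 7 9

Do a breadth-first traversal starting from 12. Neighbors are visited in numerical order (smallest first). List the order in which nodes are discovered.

12 -> 3 -> 6 -> 16 -> 1 -> 5 -> 10 -> 13 -> 4 -> 8 -> 9 -> 11 -> 7 -> 2 -> 14 -> 15

Visit 12; enqueue 3, 6, 16 → queue [3, 6, 16]
Visit 3; enqueue 1, 5, 10, 13 → queue [6, 16, 1, 5, 10, 13]
Visit 6; enqueue 4, 8, 9, 11 → queue [16, 1, 5, 10, 13, 4, 8, 9, 11]
Visit 16; enqueue 7 → queue [1, 5, 10, 13, 4, 8, 9, 11, 7]
Visit 1; enqueue 2 → queue [5, 10, 13, 4, 8, 9, 11, 7, 2]
Visit 5 → queue [10, 13, 4, 8, 9, 11, 7, 2]
Visit 10 → queue [13, 4, 8, 9, 11, 7, 2]
Visit 13; enqueue 14, 15 → queue [4, 8, 9, 11, 7, 2, 14, 15]
Visit 4 → queue [8, 9, 11, 7, 2, 14, 15]
Visit 8 → queue [9, 11, 7, 2, 14, 15]
Visit 9 → queue [11, 7, 2, 14, 15]
Visit 11 → queue [7, 2, 14, 15]
Visit 7 → queue [2, 14, 15]
Visit 2 → queue [14, 15]
Visit 14 → queue [15]
Visit 15 → queue []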